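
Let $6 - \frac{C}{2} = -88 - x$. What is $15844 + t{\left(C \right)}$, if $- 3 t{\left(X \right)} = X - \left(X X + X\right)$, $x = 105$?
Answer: $\frac{205936}{3} \approx 68645.0$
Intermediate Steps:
$C = 398$ ($C = 12 - 2 \left(-88 - 105\right) = 12 - -386 = 12 + 386 = 398$)
$t{\left(X \right)} = \frac{X^{2}}{3}$ ($t{\left(X \right)} = - \frac{X - \left(X X + X\right)}{3} = - \frac{X - \left(X^{2} + X\right)}{3} = - \frac{X - \left(X + X^{2}\right)}{3} = - \frac{\left(-1\right) X^{2}}{3} = \frac{X^{2}}{3}$)
$15844 + t{\left(C \right)} = 15844 + \frac{398^{2}}{3} = 15844 + \frac{1}{3} \cdot 158404 = 15844 + \frac{158404}{3} = \frac{205936}{3}$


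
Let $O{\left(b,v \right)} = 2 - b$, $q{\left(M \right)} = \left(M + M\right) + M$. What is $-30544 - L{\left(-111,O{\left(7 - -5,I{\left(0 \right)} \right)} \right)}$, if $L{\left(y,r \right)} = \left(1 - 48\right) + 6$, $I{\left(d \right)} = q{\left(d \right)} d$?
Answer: $-30503$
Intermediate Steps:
$q{\left(M \right)} = 3 M$ ($q{\left(M \right)} = 2 M + M = 3 M$)
$I{\left(d \right)} = 3 d^{2}$ ($I{\left(d \right)} = 3 d d = 3 d^{2}$)
$L{\left(y,r \right)} = -41$ ($L{\left(y,r \right)} = -47 + 6 = -41$)
$-30544 - L{\left(-111,O{\left(7 - -5,I{\left(0 \right)} \right)} \right)} = -30544 - -41 = -30544 + 41 = -30503$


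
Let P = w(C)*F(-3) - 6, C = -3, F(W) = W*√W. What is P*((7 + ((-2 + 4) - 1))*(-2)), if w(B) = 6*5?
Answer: 96 + 1440*I*√3 ≈ 96.0 + 2494.2*I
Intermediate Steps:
F(W) = W^(3/2)
w(B) = 30
P = -6 - 90*I*√3 (P = 30*(-3)^(3/2) - 6 = 30*(-3*I*√3) - 6 = -90*I*√3 - 6 = -6 - 90*I*√3 ≈ -6.0 - 155.88*I)
P*((7 + ((-2 + 4) - 1))*(-2)) = (-6 - 90*I*√3)*((7 + ((-2 + 4) - 1))*(-2)) = (-6 - 90*I*√3)*((7 + (2 - 1))*(-2)) = (-6 - 90*I*√3)*((7 + 1)*(-2)) = (-6 - 90*I*√3)*(8*(-2)) = (-6 - 90*I*√3)*(-16) = 96 + 1440*I*√3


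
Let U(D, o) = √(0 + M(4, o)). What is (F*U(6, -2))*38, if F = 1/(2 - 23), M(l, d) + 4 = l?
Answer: 0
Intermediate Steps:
M(l, d) = -4 + l
F = -1/21 (F = 1/(-21) = -1/21 ≈ -0.047619)
U(D, o) = 0 (U(D, o) = √(0 + (-4 + 4)) = √(0 + 0) = √0 = 0)
(F*U(6, -2))*38 = -1/21*0*38 = 0*38 = 0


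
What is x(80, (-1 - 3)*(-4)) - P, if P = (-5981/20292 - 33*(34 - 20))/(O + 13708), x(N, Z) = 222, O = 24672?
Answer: 34580905201/155761392 ≈ 222.01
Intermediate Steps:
P = -1876177/155761392 (P = (-5981/20292 - 33*(34 - 20))/(24672 + 13708) = (-5981*1/20292 - 33*14)/38380 = (-5981/20292 - 462)*(1/38380) = -9380885/20292*1/38380 = -1876177/155761392 ≈ -0.012045)
x(80, (-1 - 3)*(-4)) - P = 222 - 1*(-1876177/155761392) = 222 + 1876177/155761392 = 34580905201/155761392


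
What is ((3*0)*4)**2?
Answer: 0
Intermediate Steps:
((3*0)*4)**2 = (0*4)**2 = 0**2 = 0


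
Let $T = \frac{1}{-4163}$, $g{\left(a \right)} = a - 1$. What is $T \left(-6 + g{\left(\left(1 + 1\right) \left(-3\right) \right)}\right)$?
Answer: $\frac{13}{4163} \approx 0.0031227$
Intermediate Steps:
$g{\left(a \right)} = -1 + a$ ($g{\left(a \right)} = a - 1 = -1 + a$)
$T = - \frac{1}{4163} \approx -0.00024021$
$T \left(-6 + g{\left(\left(1 + 1\right) \left(-3\right) \right)}\right) = - \frac{-6 + \left(-1 + \left(1 + 1\right) \left(-3\right)\right)}{4163} = - \frac{-6 + \left(-1 + 2 \left(-3\right)\right)}{4163} = - \frac{-6 - 7}{4163} = \left(- \frac{1}{4163}\right) \left(-13\right) = \frac{13}{4163}$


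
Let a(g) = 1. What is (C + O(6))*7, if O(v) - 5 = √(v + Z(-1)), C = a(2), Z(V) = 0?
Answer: 42 + 7*√6 ≈ 59.146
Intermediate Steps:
C = 1
O(v) = 5 + √v (O(v) = 5 + √(v + 0) = 5 + √v)
(C + O(6))*7 = (1 + (5 + √6))*7 = (6 + √6)*7 = 42 + 7*√6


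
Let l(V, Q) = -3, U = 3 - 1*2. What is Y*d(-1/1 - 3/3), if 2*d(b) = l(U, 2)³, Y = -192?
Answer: 2592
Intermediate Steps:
U = 1 (U = 3 - 2 = 1)
d(b) = -27/2 (d(b) = (½)*(-3)³ = (½)*(-27) = -27/2)
Y*d(-1/1 - 3/3) = -192*(-27/2) = 2592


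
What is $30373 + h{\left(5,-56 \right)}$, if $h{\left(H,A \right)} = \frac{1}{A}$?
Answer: $\frac{1700887}{56} \approx 30373.0$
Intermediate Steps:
$30373 + h{\left(5,-56 \right)} = 30373 + \frac{1}{-56} = 30373 - \frac{1}{56} = \frac{1700887}{56}$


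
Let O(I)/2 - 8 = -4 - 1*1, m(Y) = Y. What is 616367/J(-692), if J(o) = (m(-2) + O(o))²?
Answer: 616367/16 ≈ 38523.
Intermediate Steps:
O(I) = 6 (O(I) = 16 + 2*(-4 - 1*1) = 16 + 2*(-4 - 1) = 16 + 2*(-5) = 16 - 10 = 6)
J(o) = 16 (J(o) = (-2 + 6)² = 4² = 16)
616367/J(-692) = 616367/16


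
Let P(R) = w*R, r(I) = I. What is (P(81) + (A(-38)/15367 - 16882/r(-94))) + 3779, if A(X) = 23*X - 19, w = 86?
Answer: 7890236381/722249 ≈ 10925.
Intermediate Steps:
A(X) = -19 + 23*X
P(R) = 86*R
(P(81) + (A(-38)/15367 - 16882/r(-94))) + 3779 = (86*81 + ((-19 + 23*(-38))/15367 - 16882/(-94))) + 3779 = (6966 + ((-19 - 874)*(1/15367) - 16882*(-1/94))) + 3779 = (6966 + (-893*1/15367 + 8441/47)) + 3779 = (6966 + (-893/15367 + 8441/47)) + 3779 = (6966 + 129670876/722249) + 3779 = 5160857410/722249 + 3779 = 7890236381/722249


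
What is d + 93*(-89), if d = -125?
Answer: -8402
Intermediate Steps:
d + 93*(-89) = -125 + 93*(-89) = -125 - 8277 = -8402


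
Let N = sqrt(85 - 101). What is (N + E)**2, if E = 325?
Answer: 105609 + 2600*I ≈ 1.0561e+5 + 2600.0*I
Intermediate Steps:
N = 4*I (N = sqrt(-16) = 4*I ≈ 4.0*I)
(N + E)**2 = (4*I + 325)**2 = (325 + 4*I)**2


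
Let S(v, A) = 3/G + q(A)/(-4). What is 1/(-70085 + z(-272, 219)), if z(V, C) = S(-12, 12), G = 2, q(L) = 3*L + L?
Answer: -2/140191 ≈ -1.4266e-5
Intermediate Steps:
q(L) = 4*L
S(v, A) = 3/2 - A (S(v, A) = 3/2 + (4*A)/(-4) = 3*(½) + (4*A)*(-¼) = 3/2 - A)
z(V, C) = -21/2 (z(V, C) = 3/2 - 1*12 = 3/2 - 12 = -21/2)
1/(-70085 + z(-272, 219)) = 1/(-70085 - 21/2) = 1/(-140191/2) = -2/140191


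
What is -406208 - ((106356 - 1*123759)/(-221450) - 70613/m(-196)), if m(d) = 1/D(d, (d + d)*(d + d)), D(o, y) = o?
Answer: -3154855553603/221450 ≈ -1.4246e+7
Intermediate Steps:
m(d) = 1/d
-406208 - ((106356 - 1*123759)/(-221450) - 70613/m(-196)) = -406208 - ((106356 - 1*123759)/(-221450) - 70613/(1/(-196))) = -406208 - ((106356 - 123759)*(-1/221450) - 70613/(-1/196)) = -406208 - (-17403*(-1/221450) - 70613*(-196)) = -406208 - (17403/221450 + 13840148) = -406208 - 1*3064900792003/221450 = -406208 - 3064900792003/221450 = -3154855553603/221450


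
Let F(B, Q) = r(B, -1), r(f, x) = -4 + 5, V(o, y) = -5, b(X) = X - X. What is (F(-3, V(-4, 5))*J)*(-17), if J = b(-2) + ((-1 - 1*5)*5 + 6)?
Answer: 408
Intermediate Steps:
b(X) = 0
r(f, x) = 1
F(B, Q) = 1
J = -24 (J = 0 + ((-1 - 1*5)*5 + 6) = 0 + ((-1 - 5)*5 + 6) = 0 + (-6*5 + 6) = 0 + (-30 + 6) = 0 - 24 = -24)
(F(-3, V(-4, 5))*J)*(-17) = (1*(-24))*(-17) = -24*(-17) = 408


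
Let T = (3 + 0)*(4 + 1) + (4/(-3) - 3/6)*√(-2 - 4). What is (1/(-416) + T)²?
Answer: 106305475/519168 - 68629*I*√6/1248 ≈ 204.76 - 134.7*I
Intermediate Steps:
T = 15 - 11*I*√6/6 (T = 3*5 + (4*(-⅓) - 3*⅙)*√(-6) = 15 + (-4/3 - ½)*(I*√6) = 15 - 11*I*√6/6 ≈ 15.0 - 4.4907*I)
(1/(-416) + T)² = (1/(-416) + (15 - 11*I*√6/6))² = (-1/416 + (15 - 11*I*√6/6))² = (6239/416 - 11*I*√6/6)²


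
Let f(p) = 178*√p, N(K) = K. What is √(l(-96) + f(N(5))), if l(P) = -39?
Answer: √(-39 + 178*√5) ≈ 18.948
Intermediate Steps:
√(l(-96) + f(N(5))) = √(-39 + 178*√5)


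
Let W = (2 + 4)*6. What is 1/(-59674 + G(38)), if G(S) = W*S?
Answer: -1/58306 ≈ -1.7151e-5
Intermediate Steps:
W = 36 (W = 6*6 = 36)
G(S) = 36*S
1/(-59674 + G(38)) = 1/(-59674 + 36*38) = 1/(-59674 + 1368) = 1/(-58306) = -1/58306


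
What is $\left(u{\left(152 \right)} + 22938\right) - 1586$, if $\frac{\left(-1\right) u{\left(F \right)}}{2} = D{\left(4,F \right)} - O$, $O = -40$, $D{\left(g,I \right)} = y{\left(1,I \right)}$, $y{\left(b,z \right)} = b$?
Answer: $21270$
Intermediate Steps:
$D{\left(g,I \right)} = 1$
$u{\left(F \right)} = -82$ ($u{\left(F \right)} = - 2 \left(1 - -40\right) = - 2 \left(1 + 40\right) = \left(-2\right) 41 = -82$)
$\left(u{\left(152 \right)} + 22938\right) - 1586 = \left(-82 + 22938\right) - 1586 = 22856 - 1586 = 21270$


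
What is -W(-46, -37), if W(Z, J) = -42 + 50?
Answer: -8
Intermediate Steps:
W(Z, J) = 8
-W(-46, -37) = -1*8 = -8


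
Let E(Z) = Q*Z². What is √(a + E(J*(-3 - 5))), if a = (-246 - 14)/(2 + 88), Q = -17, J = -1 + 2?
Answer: I*√9818/3 ≈ 33.029*I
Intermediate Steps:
J = 1
E(Z) = -17*Z²
a = -26/9 (a = -260/90 = -260*1/90 = -26/9 ≈ -2.8889)
√(a + E(J*(-3 - 5))) = √(-26/9 - 17*(-3 - 5)²) = √(-26/9 - 17*(1*(-8))²) = √(-26/9 - 17*(-8)²) = √(-26/9 - 17*64) = √(-26/9 - 1088) = √(-9818/9) = I*√9818/3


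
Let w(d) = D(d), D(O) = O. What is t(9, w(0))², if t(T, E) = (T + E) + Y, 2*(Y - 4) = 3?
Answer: 841/4 ≈ 210.25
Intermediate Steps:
Y = 11/2 (Y = 4 + (½)*3 = 4 + 3/2 = 11/2 ≈ 5.5000)
w(d) = d
t(T, E) = 11/2 + E + T (t(T, E) = (T + E) + 11/2 = (E + T) + 11/2 = 11/2 + E + T)
t(9, w(0))² = (11/2 + 0 + 9)² = (29/2)² = 841/4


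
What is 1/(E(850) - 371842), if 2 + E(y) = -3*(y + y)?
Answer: -1/376944 ≈ -2.6529e-6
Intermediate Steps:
E(y) = -2 - 6*y (E(y) = -2 - 3*(y + y) = -2 - 6*y)
1/(E(850) - 371842) = 1/((-2 - 6*850) - 371842) = 1/((-2 - 5100) - 371842) = 1/(-5102 - 371842) = 1/(-376944) = -1/376944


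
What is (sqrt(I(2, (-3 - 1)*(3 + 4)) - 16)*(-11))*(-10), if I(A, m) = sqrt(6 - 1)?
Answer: 110*sqrt(-16 + sqrt(5)) ≈ 408.1*I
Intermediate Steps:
I(A, m) = sqrt(5)
(sqrt(I(2, (-3 - 1)*(3 + 4)) - 16)*(-11))*(-10) = (sqrt(sqrt(5) - 16)*(-11))*(-10) = (sqrt(-16 + sqrt(5))*(-11))*(-10) = -11*sqrt(-16 + sqrt(5))*(-10) = 110*sqrt(-16 + sqrt(5))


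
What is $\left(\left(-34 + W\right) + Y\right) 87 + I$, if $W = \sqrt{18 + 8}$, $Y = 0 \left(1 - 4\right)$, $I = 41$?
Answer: $-2917 + 87 \sqrt{26} \approx -2473.4$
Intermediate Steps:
$Y = 0$ ($Y = 0 \left(-3\right) = 0$)
$W = \sqrt{26} \approx 5.099$
$\left(\left(-34 + W\right) + Y\right) 87 + I = \left(\left(-34 + \sqrt{26}\right) + 0\right) 87 + 41 = \left(-34 + \sqrt{26}\right) 87 + 41 = \left(-2958 + 87 \sqrt{26}\right) + 41 = -2917 + 87 \sqrt{26}$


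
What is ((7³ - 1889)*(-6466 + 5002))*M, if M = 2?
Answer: 4526688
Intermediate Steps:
((7³ - 1889)*(-6466 + 5002))*M = ((7³ - 1889)*(-6466 + 5002))*2 = ((343 - 1889)*(-1464))*2 = -1546*(-1464)*2 = 2263344*2 = 4526688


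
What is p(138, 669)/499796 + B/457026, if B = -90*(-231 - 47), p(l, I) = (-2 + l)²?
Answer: 873252034/9517490279 ≈ 0.091752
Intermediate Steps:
B = 25020 (B = -90*(-278) = 25020)
p(138, 669)/499796 + B/457026 = (-2 + 138)²/499796 + 25020/457026 = 136²*(1/499796) + 25020*(1/457026) = 18496*(1/499796) + 4170/76171 = 4624/124949 + 4170/76171 = 873252034/9517490279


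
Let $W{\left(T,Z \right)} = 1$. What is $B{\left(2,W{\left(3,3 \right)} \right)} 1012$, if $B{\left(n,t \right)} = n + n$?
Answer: $4048$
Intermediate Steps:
$B{\left(n,t \right)} = 2 n$
$B{\left(2,W{\left(3,3 \right)} \right)} 1012 = 2 \cdot 2 \cdot 1012 = 4 \cdot 1012 = 4048$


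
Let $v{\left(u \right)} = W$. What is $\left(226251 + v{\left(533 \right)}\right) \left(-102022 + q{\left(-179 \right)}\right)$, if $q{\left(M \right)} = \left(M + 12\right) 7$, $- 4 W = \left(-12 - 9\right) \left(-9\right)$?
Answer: $- \frac{93368764665}{4} \approx -2.3342 \cdot 10^{10}$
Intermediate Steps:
$W = - \frac{189}{4}$ ($W = - \frac{\left(-12 - 9\right) \left(-9\right)}{4} = - \frac{\left(-21\right) \left(-9\right)}{4} = \left(- \frac{1}{4}\right) 189 = - \frac{189}{4} \approx -47.25$)
$v{\left(u \right)} = - \frac{189}{4}$
$q{\left(M \right)} = 84 + 7 M$ ($q{\left(M \right)} = \left(12 + M\right) 7 = 84 + 7 M$)
$\left(226251 + v{\left(533 \right)}\right) \left(-102022 + q{\left(-179 \right)}\right) = \left(226251 - \frac{189}{4}\right) \left(-102022 + \left(84 + 7 \left(-179\right)\right)\right) = \frac{904815 \left(-102022 + \left(84 - 1253\right)\right)}{4} = \frac{904815 \left(-102022 - 1169\right)}{4} = \frac{904815}{4} \left(-103191\right) = - \frac{93368764665}{4}$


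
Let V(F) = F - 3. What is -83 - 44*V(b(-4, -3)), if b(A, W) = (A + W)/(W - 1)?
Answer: -28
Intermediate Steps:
b(A, W) = (A + W)/(-1 + W)
V(F) = -3 + F
-83 - 44*V(b(-4, -3)) = -83 - 44*(-3 + (-4 - 3)/(-1 - 3)) = -83 - 44*(-3 - 7/(-4)) = -83 - 44*(-3 - 1/4*(-7)) = -83 - 44*(-3 + 7/4) = -83 - 44*(-5/4) = -83 + 55 = -28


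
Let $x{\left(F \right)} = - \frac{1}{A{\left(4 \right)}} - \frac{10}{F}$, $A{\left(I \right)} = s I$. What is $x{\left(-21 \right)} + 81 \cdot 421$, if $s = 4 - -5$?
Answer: $\frac{8593565}{252} \approx 34101.0$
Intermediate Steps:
$s = 9$ ($s = 4 + 5 = 9$)
$A{\left(I \right)} = 9 I$
$x{\left(F \right)} = - \frac{1}{36} - \frac{10}{F}$ ($x{\left(F \right)} = - \frac{1}{9 \cdot 4} - \frac{10}{F} = - \frac{1}{36} - \frac{10}{F}$)
$x{\left(-21 \right)} + 81 \cdot 421 = \frac{-360 - -21}{36 \left(-21\right)} + 81 \cdot 421 = \frac{1}{36} \left(- \frac{1}{21}\right) \left(-360 + 21\right) + 34101 = \frac{1}{36} \left(- \frac{1}{21}\right) \left(-339\right) + 34101 = \frac{113}{252} + 34101 = \frac{8593565}{252}$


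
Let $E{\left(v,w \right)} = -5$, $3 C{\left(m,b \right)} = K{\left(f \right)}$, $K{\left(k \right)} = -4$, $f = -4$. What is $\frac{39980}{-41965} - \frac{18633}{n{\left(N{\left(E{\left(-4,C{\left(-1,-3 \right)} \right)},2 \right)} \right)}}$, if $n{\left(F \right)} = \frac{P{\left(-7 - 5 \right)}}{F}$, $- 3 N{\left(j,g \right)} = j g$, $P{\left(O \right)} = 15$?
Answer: $- \frac{104281834}{25179} \approx -4141.6$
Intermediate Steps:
$C{\left(m,b \right)} = - \frac{4}{3}$ ($C{\left(m,b \right)} = \frac{1}{3} \left(-4\right) = - \frac{4}{3}$)
$N{\left(j,g \right)} = - \frac{g j}{3}$ ($N{\left(j,g \right)} = - \frac{j g}{3} = - \frac{g j}{3}$)
$n{\left(F \right)} = \frac{15}{F}$
$\frac{39980}{-41965} - \frac{18633}{n{\left(N{\left(E{\left(-4,C{\left(-1,-3 \right)} \right)},2 \right)} \right)}} = \frac{39980}{-41965} - \frac{18633}{15 \frac{1}{\left(- \frac{1}{3}\right) 2 \left(-5\right)}} = 39980 \left(- \frac{1}{41965}\right) - \frac{18633}{15 \frac{1}{\frac{10}{3}}} = - \frac{7996}{8393} - \frac{18633}{15 \cdot \frac{3}{10}} = - \frac{7996}{8393} - \frac{18633}{\frac{9}{2}} = - \frac{7996}{8393} - \frac{12422}{3} = - \frac{104281834}{25179}$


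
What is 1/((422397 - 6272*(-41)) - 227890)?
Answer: 1/451659 ≈ 2.2141e-6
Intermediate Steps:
1/((422397 - 6272*(-41)) - 227890) = 1/((422397 + 257152) - 227890) = 1/(679549 - 227890) = 1/451659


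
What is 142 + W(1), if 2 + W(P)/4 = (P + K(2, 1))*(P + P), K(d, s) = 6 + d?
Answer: 206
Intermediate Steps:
W(P) = -8 + 8*P*(8 + P) (W(P) = -8 + 4*((P + (6 + 2))*(P + P)) = -8 + 4*((P + 8)*(2*P)) = -8 + 4*((8 + P)*(2*P)) = -8 + 4*(2*P*(8 + P)) = -8 + 8*P*(8 + P))
142 + W(1) = 142 + (-8 + 8*1² + 64*1) = 142 + (-8 + 8*1 + 64) = 142 + (-8 + 8 + 64) = 142 + 64 = 206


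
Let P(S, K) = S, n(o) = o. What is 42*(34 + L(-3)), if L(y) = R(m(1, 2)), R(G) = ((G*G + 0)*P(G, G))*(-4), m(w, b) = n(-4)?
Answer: 12180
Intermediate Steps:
m(w, b) = -4
R(G) = -4*G³ (R(G) = ((G*G + 0)*G)*(-4) = ((G² + 0)*G)*(-4) = (G²*G)*(-4) = G³*(-4) = -4*G³)
L(y) = 256 (L(y) = -4*(-4)³ = -4*(-64) = 256)
42*(34 + L(-3)) = 42*(34 + 256) = 42*290 = 12180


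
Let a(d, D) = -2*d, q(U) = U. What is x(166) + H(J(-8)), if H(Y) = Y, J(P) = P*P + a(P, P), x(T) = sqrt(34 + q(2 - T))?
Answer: 80 + I*sqrt(130) ≈ 80.0 + 11.402*I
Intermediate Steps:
x(T) = sqrt(36 - T) (x(T) = sqrt(34 + (2 - T)) = sqrt(36 - T))
J(P) = P**2 - 2*P (J(P) = P*P - 2*P = P**2 - 2*P)
x(166) + H(J(-8)) = sqrt(36 - 1*166) - 8*(-2 - 8) = sqrt(36 - 166) - 8*(-10) = sqrt(-130) + 80 = I*sqrt(130) + 80 = 80 + I*sqrt(130)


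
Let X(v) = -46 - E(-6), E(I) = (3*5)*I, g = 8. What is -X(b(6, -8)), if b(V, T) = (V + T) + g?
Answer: -44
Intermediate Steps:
E(I) = 15*I
b(V, T) = 8 + T + V (b(V, T) = (V + T) + 8 = (T + V) + 8 = 8 + T + V)
X(v) = 44 (X(v) = -46 - 15*(-6) = -46 - 1*(-90) = -46 + 90 = 44)
-X(b(6, -8)) = -1*44 = -44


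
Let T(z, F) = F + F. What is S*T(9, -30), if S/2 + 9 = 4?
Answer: 600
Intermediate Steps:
T(z, F) = 2*F
S = -10 (S = -18 + 2*4 = -18 + 8 = -10)
S*T(9, -30) = -20*(-30) = -10*(-60) = 600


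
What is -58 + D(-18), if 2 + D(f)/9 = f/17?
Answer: -1454/17 ≈ -85.529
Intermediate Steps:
D(f) = -18 + 9*f/17 (D(f) = -18 + 9*(f/17) = -18 + 9*f/17)
-58 + D(-18) = -58 + (-18 + (9/17)*(-18)) = -58 + (-18 - 162/17) = -58 - 468/17 = -1454/17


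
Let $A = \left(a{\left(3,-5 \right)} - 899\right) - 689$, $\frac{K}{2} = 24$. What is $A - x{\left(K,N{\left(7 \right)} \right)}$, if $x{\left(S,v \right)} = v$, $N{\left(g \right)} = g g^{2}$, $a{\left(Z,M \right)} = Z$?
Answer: $-1928$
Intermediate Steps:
$K = 48$ ($K = 2 \cdot 24 = 48$)
$N{\left(g \right)} = g^{3}$
$A = -1585$ ($A = \left(3 - 899\right) - 689 = -896 - 689 = -1585$)
$A - x{\left(K,N{\left(7 \right)} \right)} = -1585 - 7^{3} = -1585 - 343 = -1928$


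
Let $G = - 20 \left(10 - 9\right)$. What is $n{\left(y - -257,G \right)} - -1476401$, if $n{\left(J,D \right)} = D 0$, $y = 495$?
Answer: $1476401$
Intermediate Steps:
$G = -20$ ($G = \left(-20\right) 1 = -20$)
$n{\left(J,D \right)} = 0$
$n{\left(y - -257,G \right)} - -1476401 = 0 - -1476401 = 0 + 1476401 = 1476401$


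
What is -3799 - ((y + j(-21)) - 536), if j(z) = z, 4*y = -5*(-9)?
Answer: -13013/4 ≈ -3253.3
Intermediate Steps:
y = 45/4 (y = (-5*(-9))/4 = (1/4)*45 = 45/4 ≈ 11.250)
-3799 - ((y + j(-21)) - 536) = -3799 - ((45/4 - 21) - 536) = -3799 - (-39/4 - 536) = -3799 - 1*(-2183/4) = -3799 + 2183/4 = -13013/4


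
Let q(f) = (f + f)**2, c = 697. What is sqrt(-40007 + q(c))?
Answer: sqrt(1903229) ≈ 1379.6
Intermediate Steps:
q(f) = 4*f**2 (q(f) = (2*f)**2 = 4*f**2)
sqrt(-40007 + q(c)) = sqrt(-40007 + 4*697**2) = sqrt(-40007 + 4*485809) = sqrt(-40007 + 1943236) = sqrt(1903229)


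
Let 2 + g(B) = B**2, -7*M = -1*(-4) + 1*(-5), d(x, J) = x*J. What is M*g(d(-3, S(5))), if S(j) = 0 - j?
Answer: 223/7 ≈ 31.857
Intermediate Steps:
S(j) = -j
d(x, J) = J*x
M = 1/7 (M = -(-1*(-4) + 1*(-5))/7 = -(4 - 5)/7 = -1/7*(-1) = 1/7 ≈ 0.14286)
g(B) = -2 + B**2
M*g(d(-3, S(5))) = (-2 + (-1*5*(-3))**2)/7 = (-2 + (-5*(-3))**2)/7 = (-2 + 15**2)/7 = (-2 + 225)/7 = (1/7)*223 = 223/7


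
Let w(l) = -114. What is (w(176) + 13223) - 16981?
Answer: -3872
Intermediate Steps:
(w(176) + 13223) - 16981 = (-114 + 13223) - 16981 = 13109 - 16981 = -3872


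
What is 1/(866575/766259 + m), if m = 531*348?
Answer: 766259/141596334667 ≈ 5.4116e-6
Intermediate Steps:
m = 184788
1/(866575/766259 + m) = 1/(866575/766259 + 184788) = 1/(141596334667/766259) = 766259/141596334667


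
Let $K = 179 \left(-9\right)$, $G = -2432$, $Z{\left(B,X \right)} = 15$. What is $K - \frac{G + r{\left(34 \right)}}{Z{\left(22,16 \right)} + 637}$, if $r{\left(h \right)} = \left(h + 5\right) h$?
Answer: $- \frac{524633}{326} \approx -1609.3$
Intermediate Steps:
$r{\left(h \right)} = h \left(5 + h\right)$ ($r{\left(h \right)} = \left(5 + h\right) h = h \left(5 + h\right)$)
$K = -1611$
$K - \frac{G + r{\left(34 \right)}}{Z{\left(22,16 \right)} + 637} = -1611 - \frac{-2432 + 34 \left(5 + 34\right)}{15 + 637} = -1611 - \frac{-2432 + 34 \cdot 39}{652} = -1611 - \left(-2432 + 1326\right) \frac{1}{652} = -1611 - \left(-1106\right) \frac{1}{652} = -1611 - - \frac{553}{326} = -1611 + \frac{553}{326} = - \frac{524633}{326}$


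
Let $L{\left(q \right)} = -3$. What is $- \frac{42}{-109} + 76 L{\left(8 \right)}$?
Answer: $- \frac{24810}{109} \approx -227.61$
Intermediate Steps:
$- \frac{42}{-109} + 76 L{\left(8 \right)} = - \frac{42}{-109} + 76 \left(-3\right) = \left(-42\right) \left(- \frac{1}{109}\right) - 228 = \frac{42}{109} - 228 = - \frac{24810}{109}$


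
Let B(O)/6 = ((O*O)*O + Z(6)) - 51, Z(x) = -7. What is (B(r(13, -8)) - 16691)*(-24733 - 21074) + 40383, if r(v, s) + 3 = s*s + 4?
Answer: -74697938394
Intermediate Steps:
r(v, s) = 1 + s² (r(v, s) = -3 + (s*s + 4) = -3 + (s² + 4) = -3 + (4 + s²) = 1 + s²)
B(O) = -348 + 6*O³ (B(O) = 6*(((O*O)*O - 7) - 51) = 6*((O²*O - 7) - 51) = 6*((O³ - 7) - 51) = 6*((-7 + O³) - 51) = 6*(-58 + O³) = -348 + 6*O³)
(B(r(13, -8)) - 16691)*(-24733 - 21074) + 40383 = ((-348 + 6*(1 + (-8)²)³) - 16691)*(-24733 - 21074) + 40383 = ((-348 + 6*(1 + 64)³) - 16691)*(-45807) + 40383 = ((-348 + 6*65³) - 16691)*(-45807) + 40383 = ((-348 + 6*274625) - 16691)*(-45807) + 40383 = ((-348 + 1647750) - 16691)*(-45807) + 40383 = (1647402 - 16691)*(-45807) + 40383 = 1630711*(-45807) + 40383 = -74697978777 + 40383 = -74697938394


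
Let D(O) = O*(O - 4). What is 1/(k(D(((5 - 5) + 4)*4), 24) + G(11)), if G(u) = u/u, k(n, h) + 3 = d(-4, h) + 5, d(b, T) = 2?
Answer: ⅕ ≈ 0.20000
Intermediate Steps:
D(O) = O*(-4 + O)
k(n, h) = 4 (k(n, h) = -3 + (2 + 5) = -3 + 7 = 4)
G(u) = 1
1/(k(D(((5 - 5) + 4)*4), 24) + G(11)) = 1/(4 + 1) = 1/5 = ⅕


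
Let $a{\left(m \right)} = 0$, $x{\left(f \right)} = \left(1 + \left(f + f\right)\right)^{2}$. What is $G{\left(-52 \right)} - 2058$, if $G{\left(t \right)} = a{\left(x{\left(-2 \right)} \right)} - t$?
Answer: $-2006$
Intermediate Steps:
$x{\left(f \right)} = \left(1 + 2 f\right)^{2}$
$G{\left(t \right)} = - t$ ($G{\left(t \right)} = 0 - t = - t$)
$G{\left(-52 \right)} - 2058 = \left(-1\right) \left(-52\right) - 2058 = 52 - 2058 = -2006$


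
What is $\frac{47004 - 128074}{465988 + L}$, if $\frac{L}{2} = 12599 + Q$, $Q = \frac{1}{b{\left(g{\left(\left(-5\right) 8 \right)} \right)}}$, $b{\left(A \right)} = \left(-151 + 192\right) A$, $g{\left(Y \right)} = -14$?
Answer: $- \frac{23267090}{140970381} \approx -0.16505$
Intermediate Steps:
$b{\left(A \right)} = 41 A$
$Q = - \frac{1}{574}$ ($Q = \frac{1}{41 \left(-14\right)} = \frac{1}{-574} = - \frac{1}{574} \approx -0.0017422$)
$L = \frac{7231825}{287}$ ($L = 2 \left(12599 - \frac{1}{574}\right) = 2 \cdot \frac{7231825}{574} = \frac{7231825}{287} \approx 25198.0$)
$\frac{47004 - 128074}{465988 + L} = \frac{47004 - 128074}{465988 + \frac{7231825}{287}} = - \frac{81070}{\frac{140970381}{287}} = \left(-81070\right) \frac{287}{140970381} = - \frac{23267090}{140970381}$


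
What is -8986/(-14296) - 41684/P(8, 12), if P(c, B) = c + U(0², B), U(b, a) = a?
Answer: -74466843/35740 ≈ -2083.6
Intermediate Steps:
P(c, B) = B + c (P(c, B) = c + B = B + c)
-8986/(-14296) - 41684/P(8, 12) = -8986/(-14296) - 41684/(12 + 8) = -8986*(-1/14296) - 41684/20 = 4493/7148 - 41684*1/20 = 4493/7148 - 10421/5 = -74466843/35740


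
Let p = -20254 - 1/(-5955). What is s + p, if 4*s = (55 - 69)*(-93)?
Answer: -237348433/11910 ≈ -19929.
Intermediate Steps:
p = -120612569/5955 (p = -20254 - 1*(-1/5955) = -20254 + 1/5955 = -120612569/5955 ≈ -20254.)
s = 651/2 (s = ((55 - 69)*(-93))/4 = (-14*(-93))/4 = (¼)*1302 = 651/2 ≈ 325.50)
s + p = 651/2 - 120612569/5955 = -237348433/11910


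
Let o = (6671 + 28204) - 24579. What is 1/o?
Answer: 1/10296 ≈ 9.7125e-5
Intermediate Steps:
o = 10296 (o = 34875 - 24579 = 10296)
1/o = 1/10296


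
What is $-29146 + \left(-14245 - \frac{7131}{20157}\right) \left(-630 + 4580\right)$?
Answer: $- \frac{378268233374}{6719} \approx -5.6298 \cdot 10^{7}$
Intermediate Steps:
$-29146 + \left(-14245 - \frac{7131}{20157}\right) \left(-630 + 4580\right) = -29146 + \left(-14245 - \frac{2377}{6719}\right) 3950 = -29146 - \frac{378072401400}{6719} = - \frac{378268233374}{6719}$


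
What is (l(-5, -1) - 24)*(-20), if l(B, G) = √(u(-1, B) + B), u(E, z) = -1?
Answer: 480 - 20*I*√6 ≈ 480.0 - 48.99*I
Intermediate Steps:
l(B, G) = √(-1 + B)
(l(-5, -1) - 24)*(-20) = (√(-1 - 5) - 24)*(-20) = (√(-6) - 24)*(-20) = (I*√6 - 24)*(-20) = (-24 + I*√6)*(-20) = 480 - 20*I*√6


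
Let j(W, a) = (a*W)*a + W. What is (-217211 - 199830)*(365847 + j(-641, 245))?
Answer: 15893774066579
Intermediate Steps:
j(W, a) = W + W*a² (j(W, a) = (W*a)*a + W = W*a² + W = W + W*a²)
(-217211 - 199830)*(365847 + j(-641, 245)) = (-217211 - 199830)*(365847 - 641*(1 + 245²)) = -417041*(365847 - 641*(1 + 60025)) = -417041*(365847 - 641*60026) = -417041*(365847 - 38476666) = -417041*(-38110819) = 15893774066579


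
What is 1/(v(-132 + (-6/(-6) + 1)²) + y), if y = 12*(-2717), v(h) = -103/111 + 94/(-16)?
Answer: -888/28958393 ≈ -3.0665e-5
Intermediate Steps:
v(h) = -6041/888 (v(h) = -103*1/111 + 94*(-1/16) = -103/111 - 47/8 = -6041/888)
y = -32604
1/(v(-132 + (-6/(-6) + 1)²) + y) = 1/(-6041/888 - 32604) = 1/(-28958393/888) = -888/28958393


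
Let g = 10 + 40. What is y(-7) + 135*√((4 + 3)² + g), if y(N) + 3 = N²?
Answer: 46 + 405*√11 ≈ 1389.2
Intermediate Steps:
g = 50
y(N) = -3 + N²
y(-7) + 135*√((4 + 3)² + g) = (-3 + (-7)²) + 135*√((4 + 3)² + 50) = (-3 + 49) + 135*√(7² + 50) = 46 + 135*√(49 + 50) = 46 + 135*√99 = 46 + 135*(3*√11) = 46 + 405*√11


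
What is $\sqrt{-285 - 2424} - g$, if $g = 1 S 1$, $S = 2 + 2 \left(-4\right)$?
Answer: $6 + 3 i \sqrt{301} \approx 6.0 + 52.048 i$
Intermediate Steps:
$S = -6$ ($S = 2 - 8 = -6$)
$g = -6$ ($g = 1 \left(-6\right) 1 = \left(-6\right) 1 = -6$)
$\sqrt{-285 - 2424} - g = \sqrt{-285 - 2424} - -6 = \sqrt{-2709} + 6 = 3 i \sqrt{301} + 6 = 6 + 3 i \sqrt{301}$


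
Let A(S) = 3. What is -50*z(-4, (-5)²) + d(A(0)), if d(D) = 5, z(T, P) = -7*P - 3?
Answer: 8905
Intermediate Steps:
z(T, P) = -3 - 7*P
-50*z(-4, (-5)²) + d(A(0)) = -50*(-3 - 7*(-5)²) + 5 = -50*(-3 - 7*25) + 5 = -50*(-3 - 175) + 5 = -50*(-178) + 5 = 8900 + 5 = 8905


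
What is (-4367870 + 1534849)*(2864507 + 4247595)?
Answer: -20148734320142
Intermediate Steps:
(-4367870 + 1534849)*(2864507 + 4247595) = -2833021*7112102 = -20148734320142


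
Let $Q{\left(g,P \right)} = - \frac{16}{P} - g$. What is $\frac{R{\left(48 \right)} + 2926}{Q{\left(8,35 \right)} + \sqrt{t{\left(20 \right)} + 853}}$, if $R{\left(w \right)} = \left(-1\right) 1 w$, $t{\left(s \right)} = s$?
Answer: $\frac{29816080}{981809} + \frac{10576650 \sqrt{97}}{981809} \approx 136.47$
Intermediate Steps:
$R{\left(w \right)} = - w$
$Q{\left(g,P \right)} = - g - \frac{16}{P}$
$\frac{R{\left(48 \right)} + 2926}{Q{\left(8,35 \right)} + \sqrt{t{\left(20 \right)} + 853}} = \frac{\left(-1\right) 48 + 2926}{\left(\left(-1\right) 8 - \frac{16}{35}\right) + \sqrt{20 + 853}} = \frac{-48 + 2926}{\left(-8 - \frac{16}{35}\right) + \sqrt{873}} = \frac{2878}{\left(-8 - \frac{16}{35}\right) + 3 \sqrt{97}} = \frac{2878}{- \frac{296}{35} + 3 \sqrt{97}}$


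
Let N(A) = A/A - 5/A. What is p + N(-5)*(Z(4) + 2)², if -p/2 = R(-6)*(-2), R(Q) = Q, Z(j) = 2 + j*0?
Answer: 8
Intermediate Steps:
Z(j) = 2 (Z(j) = 2 + 0 = 2)
N(A) = 1 - 5/A
p = -24 (p = -(-12)*(-2) = -2*12 = -24)
p + N(-5)*(Z(4) + 2)² = -24 + ((-5 - 5)/(-5))*(2 + 2)² = -24 - ⅕*(-10)*4² = -24 + 2*16 = -24 + 32 = 8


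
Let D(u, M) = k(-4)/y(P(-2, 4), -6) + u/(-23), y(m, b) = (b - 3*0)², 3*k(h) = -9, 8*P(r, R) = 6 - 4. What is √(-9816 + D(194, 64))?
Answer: I*√187098123/138 ≈ 99.119*I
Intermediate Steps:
P(r, R) = ¼ (P(r, R) = (6 - 4)/8 = (⅛)*2 = ¼)
k(h) = -3 (k(h) = (⅓)*(-9) = -3)
y(m, b) = b² (y(m, b) = (b + 0)² = b²)
D(u, M) = -1/12 - u/23 (D(u, M) = -3/((-6)²) + u/(-23) = -3/36 + u*(-1/23) = -3*1/36 - u/23 = -1/12 - u/23)
√(-9816 + D(194, 64)) = √(-9816 + (-1/12 - 1/23*194)) = √(-9816 + (-1/12 - 194/23)) = √(-9816 - 2351/276) = √(-2711567/276) = I*√187098123/138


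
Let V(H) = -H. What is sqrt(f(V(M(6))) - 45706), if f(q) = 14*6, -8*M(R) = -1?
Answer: I*sqrt(45622) ≈ 213.59*I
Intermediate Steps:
M(R) = 1/8 (M(R) = -1/8*(-1) = 1/8)
f(q) = 84
sqrt(f(V(M(6))) - 45706) = sqrt(84 - 45706) = sqrt(-45622) = I*sqrt(45622)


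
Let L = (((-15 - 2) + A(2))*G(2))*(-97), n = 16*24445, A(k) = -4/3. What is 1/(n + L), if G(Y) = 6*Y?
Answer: 1/412460 ≈ 2.4245e-6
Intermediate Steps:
A(k) = -4/3 (A(k) = -4*1/3 = -4/3)
n = 391120
L = 21340 (L = (((-15 - 2) - 4/3)*(6*2))*(-97) = ((-17 - 4/3)*12)*(-97) = -55/3*12*(-97) = -220*(-97) = 21340)
1/(n + L) = 1/(391120 + 21340) = 1/412460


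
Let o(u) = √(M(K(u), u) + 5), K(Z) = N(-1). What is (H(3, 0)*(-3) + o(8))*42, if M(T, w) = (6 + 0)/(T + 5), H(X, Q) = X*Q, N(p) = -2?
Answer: 42*√7 ≈ 111.12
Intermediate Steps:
K(Z) = -2
H(X, Q) = Q*X
M(T, w) = 6/(5 + T)
o(u) = √7 (o(u) = √(6/(5 - 2) + 5) = √(6/3 + 5) = √(6*(⅓) + 5) = √(2 + 5) = √7)
(H(3, 0)*(-3) + o(8))*42 = ((0*3)*(-3) + √7)*42 = (0*(-3) + √7)*42 = (0 + √7)*42 = √7*42 = 42*√7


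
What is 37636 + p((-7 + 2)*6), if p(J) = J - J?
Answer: 37636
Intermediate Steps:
p(J) = 0
37636 + p((-7 + 2)*6) = 37636 + 0 = 37636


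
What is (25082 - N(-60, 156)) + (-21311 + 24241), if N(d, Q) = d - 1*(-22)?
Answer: 28050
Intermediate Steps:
N(d, Q) = 22 + d (N(d, Q) = d + 22 = 22 + d)
(25082 - N(-60, 156)) + (-21311 + 24241) = (25082 - (22 - 60)) + (-21311 + 24241) = (25082 - 1*(-38)) + 2930 = (25082 + 38) + 2930 = 25120 + 2930 = 28050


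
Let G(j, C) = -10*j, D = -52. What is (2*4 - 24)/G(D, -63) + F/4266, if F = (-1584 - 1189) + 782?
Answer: -137947/277290 ≈ -0.49748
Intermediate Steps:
F = -1991 (F = -2773 + 782 = -1991)
(2*4 - 24)/G(D, -63) + F/4266 = (2*4 - 24)/((-10*(-52))) - 1991/4266 = (8 - 24)/520 - 1991*1/4266 = -16*1/520 - 1991/4266 = -2/65 - 1991/4266 = -137947/277290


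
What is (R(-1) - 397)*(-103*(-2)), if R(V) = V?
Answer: -81988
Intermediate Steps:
(R(-1) - 397)*(-103*(-2)) = (-1 - 397)*(-103*(-2)) = -398*206 = -81988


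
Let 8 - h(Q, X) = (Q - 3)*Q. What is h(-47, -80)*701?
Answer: -1641742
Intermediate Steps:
h(Q, X) = 8 - Q*(-3 + Q) (h(Q, X) = 8 - (Q - 3)*Q = 8 - (-3 + Q)*Q = 8 - Q*(-3 + Q))
h(-47, -80)*701 = (8 - 1*(-47)² + 3*(-47))*701 = (8 - 1*2209 - 141)*701 = (8 - 2209 - 141)*701 = -2342*701 = -1641742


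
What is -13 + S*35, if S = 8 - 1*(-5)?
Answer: 442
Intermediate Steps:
S = 13 (S = 8 + 5 = 13)
-13 + S*35 = -13 + 13*35 = -13 + 455 = 442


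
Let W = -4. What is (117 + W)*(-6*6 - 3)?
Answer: -4407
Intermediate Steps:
(117 + W)*(-6*6 - 3) = (117 - 4)*(-6*6 - 3) = 113*(-36 - 3) = 113*(-39) = -4407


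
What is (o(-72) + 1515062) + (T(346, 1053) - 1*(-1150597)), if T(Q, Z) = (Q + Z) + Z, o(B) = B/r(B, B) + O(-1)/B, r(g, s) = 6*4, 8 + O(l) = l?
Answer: 21344865/8 ≈ 2.6681e+6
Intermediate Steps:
O(l) = -8 + l
r(g, s) = 24
o(B) = -9/B + B/24 (o(B) = B/24 + (-8 - 1)/B = B*(1/24) - 9/B = B/24 - 9/B = -9/B + B/24)
T(Q, Z) = Q + 2*Z
(o(-72) + 1515062) + (T(346, 1053) - 1*(-1150597)) = ((-9/(-72) + (1/24)*(-72)) + 1515062) + ((346 + 2*1053) - 1*(-1150597)) = ((-9*(-1/72) - 3) + 1515062) + ((346 + 2106) + 1150597) = ((⅛ - 3) + 1515062) + (2452 + 1150597) = (-23/8 + 1515062) + 1153049 = 12120473/8 + 1153049 = 21344865/8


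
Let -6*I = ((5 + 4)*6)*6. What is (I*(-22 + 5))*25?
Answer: 22950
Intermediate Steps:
I = -54 (I = -(5 + 4)*6*6/6 = -9*6*6/6 = -9*6 = -1/6*324 = -54)
(I*(-22 + 5))*25 = -54*(-22 + 5)*25 = -54*(-17)*25 = 918*25 = 22950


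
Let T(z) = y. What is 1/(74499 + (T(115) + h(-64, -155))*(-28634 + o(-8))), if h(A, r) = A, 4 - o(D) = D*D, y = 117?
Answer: -1/1446283 ≈ -6.9143e-7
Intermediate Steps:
T(z) = 117
o(D) = 4 - D² (o(D) = 4 - D*D = 4 - D²)
1/(74499 + (T(115) + h(-64, -155))*(-28634 + o(-8))) = 1/(74499 + (117 - 64)*(-28634 + (4 - 1*(-8)²))) = 1/(74499 + 53*(-28634 + (4 - 1*64))) = 1/(74499 + 53*(-28634 + (4 - 64))) = 1/(74499 + 53*(-28634 - 60)) = 1/(74499 + 53*(-28694)) = 1/(74499 - 1520782) = 1/(-1446283) = -1/1446283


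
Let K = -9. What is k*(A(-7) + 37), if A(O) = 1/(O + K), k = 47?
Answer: 27777/16 ≈ 1736.1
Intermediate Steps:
A(O) = 1/(-9 + O) (A(O) = 1/(O - 9) = 1/(-9 + O))
k*(A(-7) + 37) = 47*(1/(-9 - 7) + 37) = 47*(1/(-16) + 37) = 47*(-1/16 + 37) = 47*(591/16) = 27777/16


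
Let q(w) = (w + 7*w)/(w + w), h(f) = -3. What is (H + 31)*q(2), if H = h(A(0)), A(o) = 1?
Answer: 112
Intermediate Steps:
q(w) = 4 (q(w) = (8*w)/((2*w)) = (8*w)*(1/(2*w)) = 4)
H = -3
(H + 31)*q(2) = (-3 + 31)*4 = 28*4 = 112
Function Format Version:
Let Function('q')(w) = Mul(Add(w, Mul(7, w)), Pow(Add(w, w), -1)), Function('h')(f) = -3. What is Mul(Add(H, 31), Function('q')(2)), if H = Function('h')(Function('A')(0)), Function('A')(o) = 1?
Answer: 112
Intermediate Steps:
Function('q')(w) = 4 (Function('q')(w) = Mul(Mul(8, w), Pow(Mul(2, w), -1)) = Mul(Mul(8, w), Mul(Rational(1, 2), Pow(w, -1))) = 4)
H = -3
Mul(Add(H, 31), Function('q')(2)) = Mul(Add(-3, 31), 4) = Mul(28, 4) = 112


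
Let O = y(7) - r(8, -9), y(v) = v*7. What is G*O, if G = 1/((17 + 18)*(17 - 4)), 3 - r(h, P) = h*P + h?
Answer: -18/455 ≈ -0.039560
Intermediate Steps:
r(h, P) = 3 - h - P*h (r(h, P) = 3 - (h*P + h) = 3 - (P*h + h) = 3 - (h + P*h) = 3 + (-h - P*h) = 3 - h - P*h)
y(v) = 7*v
G = 1/455 (G = 1/(35*13) = 1/455 ≈ 0.0021978)
O = -18 (O = 7*7 - (3 - 1*8 - 1*(-9)*8) = 49 - (3 - 8 + 72) = 49 - 1*67 = 49 - 67 = -18)
G*O = (1/455)*(-18) = -18/455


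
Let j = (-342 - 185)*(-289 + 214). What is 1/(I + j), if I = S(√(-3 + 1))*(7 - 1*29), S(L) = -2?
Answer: 1/39569 ≈ 2.5272e-5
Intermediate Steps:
j = 39525 (j = -527*(-75) = 39525)
I = 44 (I = -2*(7 - 1*29) = -2*(7 - 29) = -2*(-22) = 44)
1/(I + j) = 1/(44 + 39525) = 1/39569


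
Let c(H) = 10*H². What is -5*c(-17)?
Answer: -14450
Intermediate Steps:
-5*c(-17) = -50*(-17)² = -50*289 = -5*2890 = -14450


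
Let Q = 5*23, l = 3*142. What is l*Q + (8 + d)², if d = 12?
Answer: 49390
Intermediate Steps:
l = 426
Q = 115
l*Q + (8 + d)² = 426*115 + (8 + 12)² = 48990 + 20² = 48990 + 400 = 49390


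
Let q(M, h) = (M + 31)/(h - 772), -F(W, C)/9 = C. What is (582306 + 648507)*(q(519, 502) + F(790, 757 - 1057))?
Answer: 9962063665/3 ≈ 3.3207e+9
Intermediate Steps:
F(W, C) = -9*C
q(M, h) = (31 + M)/(-772 + h)
(582306 + 648507)*(q(519, 502) + F(790, 757 - 1057)) = (582306 + 648507)*((31 + 519)/(-772 + 502) - 9*(757 - 1057)) = 1230813*(550/(-270) - 9*(-300)) = 1230813*(-1/270*550 + 2700) = 1230813*(-55/27 + 2700) = 1230813*(72845/27) = 9962063665/3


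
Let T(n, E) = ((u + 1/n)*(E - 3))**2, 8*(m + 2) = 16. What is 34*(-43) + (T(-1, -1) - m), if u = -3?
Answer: -1206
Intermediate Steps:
m = 0 (m = -2 + (1/8)*16 = -2 + 2 = 0)
T(n, E) = (-3 + E)**2*(-3 + 1/n)**2 (T(n, E) = ((-3 + 1/n)*(E - 3))**2 = ((-3 + 1/n)*(-3 + E))**2 = ((-3 + E)*(-3 + 1/n))**2 = (-3 + E)**2*(-3 + 1/n)**2)
34*(-43) + (T(-1, -1) - m) = 34*(-43) + ((1 - 3*(-1))**2*(-3 - 1)**2/(-1)**2 - 1*0) = -1462 + (1*(1 + 3)**2*(-4)**2 + 0) = -1462 + (1*4**2*16 + 0) = -1462 + (1*16*16 + 0) = -1462 + (256 + 0) = -1462 + 256 = -1206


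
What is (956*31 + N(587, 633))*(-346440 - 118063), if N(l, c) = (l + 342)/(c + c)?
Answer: -17428201332815/1266 ≈ -1.3766e+10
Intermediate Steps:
N(l, c) = (342 + l)/(2*c) (N(l, c) = (342 + l)/((2*c)) = (342 + l)*(1/(2*c)) = (342 + l)/(2*c))
(956*31 + N(587, 633))*(-346440 - 118063) = (956*31 + (½)*(342 + 587)/633)*(-346440 - 118063) = (29636 + (½)*(1/633)*929)*(-464503) = (29636 + 929/1266)*(-464503) = (37520105/1266)*(-464503) = -17428201332815/1266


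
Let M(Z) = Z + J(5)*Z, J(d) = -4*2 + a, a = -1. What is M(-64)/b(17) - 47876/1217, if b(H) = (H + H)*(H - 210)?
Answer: -157392708/3992977 ≈ -39.417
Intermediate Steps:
J(d) = -9 (J(d) = -4*2 - 1 = -8 - 1 = -9)
M(Z) = -8*Z (M(Z) = Z - 9*Z = -8*Z)
b(H) = 2*H*(-210 + H) (b(H) = (2*H)*(-210 + H) = 2*H*(-210 + H))
M(-64)/b(17) - 47876/1217 = (-8*(-64))/((2*17*(-210 + 17))) - 47876/1217 = 512/((2*17*(-193))) - 47876*1/1217 = 512/(-6562) - 47876/1217 = 512*(-1/6562) - 47876/1217 = -256/3281 - 47876/1217 = -157392708/3992977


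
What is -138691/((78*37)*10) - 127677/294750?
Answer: -495154783/94516500 ≈ -5.2388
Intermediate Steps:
-138691/((78*37)*10) - 127677/294750 = -138691/(2886*10) - 127677*1/294750 = -138691/28860 - 42559/98250 = -495154783/94516500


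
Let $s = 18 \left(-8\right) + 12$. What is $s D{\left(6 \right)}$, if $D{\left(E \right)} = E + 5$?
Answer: $-1452$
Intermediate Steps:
$s = -132$ ($s = -144 + 12 = -132$)
$D{\left(E \right)} = 5 + E$
$s D{\left(6 \right)} = - 132 \left(5 + 6\right) = \left(-132\right) 11 = -1452$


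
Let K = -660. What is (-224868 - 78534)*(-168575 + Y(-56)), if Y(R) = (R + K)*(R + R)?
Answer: 26815578966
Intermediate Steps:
Y(R) = 2*R*(-660 + R) (Y(R) = (R - 660)*(R + R) = (-660 + R)*(2*R) = 2*R*(-660 + R))
(-224868 - 78534)*(-168575 + Y(-56)) = (-224868 - 78534)*(-168575 + 2*(-56)*(-660 - 56)) = -303402*(-168575 + 2*(-56)*(-716)) = -303402*(-168575 + 80192) = -303402*(-88383) = 26815578966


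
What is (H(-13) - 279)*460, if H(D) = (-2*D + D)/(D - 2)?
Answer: -386216/3 ≈ -1.2874e+5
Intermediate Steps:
H(D) = -D/(-2 + D) (H(D) = (-D)/(-2 + D) = -D/(-2 + D))
(H(-13) - 279)*460 = (-1*(-13)/(-2 - 13) - 279)*460 = (-1*(-13)/(-15) - 279)*460 = (-1*(-13)*(-1/15) - 279)*460 = (-13/15 - 279)*460 = -4198/15*460 = -386216/3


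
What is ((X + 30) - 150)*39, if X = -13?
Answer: -5187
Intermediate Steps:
((X + 30) - 150)*39 = ((-13 + 30) - 150)*39 = (17 - 150)*39 = -133*39 = -5187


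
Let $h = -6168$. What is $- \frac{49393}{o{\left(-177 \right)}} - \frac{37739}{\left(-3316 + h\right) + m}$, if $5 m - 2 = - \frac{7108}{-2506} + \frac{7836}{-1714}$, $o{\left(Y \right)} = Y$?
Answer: $\frac{2550971319640337}{9012894454758} \approx 283.04$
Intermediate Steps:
$m = \frac{284166}{5369105}$ ($m = \frac{2}{5} + \frac{- \frac{7108}{-2506} + \frac{7836}{-1714}}{5} = \frac{2}{5} + \frac{\left(-7108\right) \left(- \frac{1}{2506}\right) + 7836 \left(- \frac{1}{1714}\right)}{5} = \frac{2}{5} + \frac{\frac{3554}{1253} - \frac{3918}{857}}{5} = \frac{2}{5} + \frac{1}{5} \left(- \frac{1863476}{1073821}\right) = \frac{2}{5} - \frac{1863476}{5369105} = \frac{284166}{5369105} \approx 0.052926$)
$- \frac{49393}{o{\left(-177 \right)}} - \frac{37739}{\left(-3316 + h\right) + m} = - \frac{49393}{-177} - \frac{37739}{\left(-3316 - 6168\right) + \frac{284166}{5369105}} = \left(-49393\right) \left(- \frac{1}{177}\right) - \frac{37739}{-9484 + \frac{284166}{5369105}} = \frac{49393}{177} - \frac{37739}{- \frac{50920307654}{5369105}} = \frac{49393}{177} - - \frac{202624653595}{50920307654} = \frac{49393}{177} + \frac{202624653595}{50920307654} = \frac{2550971319640337}{9012894454758}$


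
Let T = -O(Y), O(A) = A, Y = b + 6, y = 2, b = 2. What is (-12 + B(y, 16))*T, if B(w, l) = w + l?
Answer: -48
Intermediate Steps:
Y = 8 (Y = 2 + 6 = 8)
T = -8 (T = -1*8 = -8)
B(w, l) = l + w
(-12 + B(y, 16))*T = (-12 + (16 + 2))*(-8) = (-12 + 18)*(-8) = 6*(-8) = -48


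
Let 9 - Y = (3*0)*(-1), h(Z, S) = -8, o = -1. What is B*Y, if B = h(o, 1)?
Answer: -72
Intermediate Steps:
B = -8
Y = 9 (Y = 9 - 3*0*(-1) = 9 - 0*(-1) = 9 - 1*0 = 9 + 0 = 9)
B*Y = -8*9 = -72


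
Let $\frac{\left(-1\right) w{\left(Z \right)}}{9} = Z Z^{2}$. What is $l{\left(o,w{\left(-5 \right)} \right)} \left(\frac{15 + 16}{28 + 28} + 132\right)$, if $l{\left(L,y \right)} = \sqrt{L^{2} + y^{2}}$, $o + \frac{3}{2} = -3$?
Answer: $\frac{66807 \sqrt{62501}}{112} \approx 1.4912 \cdot 10^{5}$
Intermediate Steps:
$o = - \frac{9}{2}$ ($o = - \frac{3}{2} - 3 = - \frac{9}{2} \approx -4.5$)
$w{\left(Z \right)} = - 9 Z^{3}$ ($w{\left(Z \right)} = - 9 Z Z^{2} = - 9 Z^{3}$)
$l{\left(o,w{\left(-5 \right)} \right)} \left(\frac{15 + 16}{28 + 28} + 132\right) = \sqrt{\left(- \frac{9}{2}\right)^{2} + \left(- 9 \left(-5\right)^{3}\right)^{2}} \left(\frac{15 + 16}{28 + 28} + 132\right) = \sqrt{\frac{81}{4} + \left(\left(-9\right) \left(-125\right)\right)^{2}} \left(\frac{31}{56} + 132\right) = \sqrt{\frac{81}{4} + 1125^{2}} \left(31 \cdot \frac{1}{56} + 132\right) = \sqrt{\frac{81}{4} + 1265625} \left(\frac{31}{56} + 132\right) = \sqrt{\frac{5062581}{4}} \cdot \frac{7423}{56} = \frac{9 \sqrt{62501}}{2} \cdot \frac{7423}{56} = \frac{66807 \sqrt{62501}}{112}$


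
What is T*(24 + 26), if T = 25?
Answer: 1250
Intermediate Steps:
T*(24 + 26) = 25*(24 + 26) = 25*50 = 1250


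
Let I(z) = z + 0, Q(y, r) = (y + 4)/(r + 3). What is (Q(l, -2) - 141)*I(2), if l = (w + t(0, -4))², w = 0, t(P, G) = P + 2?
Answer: -266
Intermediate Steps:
t(P, G) = 2 + P
l = 4 (l = (0 + (2 + 0))² = (0 + 2)² = 2² = 4)
Q(y, r) = (4 + y)/(3 + r)
I(z) = z
(Q(l, -2) - 141)*I(2) = ((4 + 4)/(3 - 2) - 141)*2 = (8/1 - 141)*2 = (1*8 - 141)*2 = (8 - 141)*2 = -133*2 = -266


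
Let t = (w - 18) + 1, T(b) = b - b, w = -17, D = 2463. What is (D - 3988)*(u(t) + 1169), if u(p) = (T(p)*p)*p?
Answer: -1782725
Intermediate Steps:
T(b) = 0
t = -34 (t = (-17 - 18) + 1 = -35 + 1 = -34)
u(p) = 0 (u(p) = (0*p)*p = 0*p = 0)
(D - 3988)*(u(t) + 1169) = (2463 - 3988)*(0 + 1169) = -1525*1169 = -1782725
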